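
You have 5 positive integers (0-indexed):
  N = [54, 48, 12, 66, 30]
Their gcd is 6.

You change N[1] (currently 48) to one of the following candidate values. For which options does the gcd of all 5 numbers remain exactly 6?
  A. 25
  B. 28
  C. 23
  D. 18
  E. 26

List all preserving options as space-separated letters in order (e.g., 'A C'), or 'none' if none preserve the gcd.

Answer: D

Derivation:
Old gcd = 6; gcd of others (without N[1]) = 6
New gcd for candidate v: gcd(6, v). Preserves old gcd iff gcd(6, v) = 6.
  Option A: v=25, gcd(6,25)=1 -> changes
  Option B: v=28, gcd(6,28)=2 -> changes
  Option C: v=23, gcd(6,23)=1 -> changes
  Option D: v=18, gcd(6,18)=6 -> preserves
  Option E: v=26, gcd(6,26)=2 -> changes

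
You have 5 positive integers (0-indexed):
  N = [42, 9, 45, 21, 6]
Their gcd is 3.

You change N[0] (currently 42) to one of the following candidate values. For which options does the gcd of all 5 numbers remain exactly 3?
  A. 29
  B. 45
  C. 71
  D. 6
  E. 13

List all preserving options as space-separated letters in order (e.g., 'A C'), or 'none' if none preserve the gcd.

Old gcd = 3; gcd of others (without N[0]) = 3
New gcd for candidate v: gcd(3, v). Preserves old gcd iff gcd(3, v) = 3.
  Option A: v=29, gcd(3,29)=1 -> changes
  Option B: v=45, gcd(3,45)=3 -> preserves
  Option C: v=71, gcd(3,71)=1 -> changes
  Option D: v=6, gcd(3,6)=3 -> preserves
  Option E: v=13, gcd(3,13)=1 -> changes

Answer: B D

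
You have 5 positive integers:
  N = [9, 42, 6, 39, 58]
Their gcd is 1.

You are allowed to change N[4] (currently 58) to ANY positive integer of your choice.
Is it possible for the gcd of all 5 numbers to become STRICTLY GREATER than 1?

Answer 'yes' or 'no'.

Answer: yes

Derivation:
Current gcd = 1
gcd of all OTHER numbers (without N[4]=58): gcd([9, 42, 6, 39]) = 3
The new gcd after any change is gcd(3, new_value).
This can be at most 3.
Since 3 > old gcd 1, the gcd CAN increase (e.g., set N[4] = 3).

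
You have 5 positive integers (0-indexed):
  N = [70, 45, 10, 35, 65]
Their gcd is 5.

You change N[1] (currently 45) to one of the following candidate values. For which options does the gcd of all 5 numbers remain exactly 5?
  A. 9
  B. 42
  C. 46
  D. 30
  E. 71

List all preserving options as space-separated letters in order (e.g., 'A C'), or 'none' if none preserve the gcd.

Old gcd = 5; gcd of others (without N[1]) = 5
New gcd for candidate v: gcd(5, v). Preserves old gcd iff gcd(5, v) = 5.
  Option A: v=9, gcd(5,9)=1 -> changes
  Option B: v=42, gcd(5,42)=1 -> changes
  Option C: v=46, gcd(5,46)=1 -> changes
  Option D: v=30, gcd(5,30)=5 -> preserves
  Option E: v=71, gcd(5,71)=1 -> changes

Answer: D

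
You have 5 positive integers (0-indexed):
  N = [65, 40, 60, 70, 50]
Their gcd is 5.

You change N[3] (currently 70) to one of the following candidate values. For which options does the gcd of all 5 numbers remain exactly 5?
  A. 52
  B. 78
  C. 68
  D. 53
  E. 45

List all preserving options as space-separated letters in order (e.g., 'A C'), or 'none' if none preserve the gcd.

Answer: E

Derivation:
Old gcd = 5; gcd of others (without N[3]) = 5
New gcd for candidate v: gcd(5, v). Preserves old gcd iff gcd(5, v) = 5.
  Option A: v=52, gcd(5,52)=1 -> changes
  Option B: v=78, gcd(5,78)=1 -> changes
  Option C: v=68, gcd(5,68)=1 -> changes
  Option D: v=53, gcd(5,53)=1 -> changes
  Option E: v=45, gcd(5,45)=5 -> preserves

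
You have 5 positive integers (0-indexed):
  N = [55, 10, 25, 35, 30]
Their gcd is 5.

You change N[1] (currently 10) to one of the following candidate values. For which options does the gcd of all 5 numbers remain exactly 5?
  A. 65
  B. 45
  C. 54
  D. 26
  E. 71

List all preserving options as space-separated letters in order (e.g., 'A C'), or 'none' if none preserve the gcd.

Old gcd = 5; gcd of others (without N[1]) = 5
New gcd for candidate v: gcd(5, v). Preserves old gcd iff gcd(5, v) = 5.
  Option A: v=65, gcd(5,65)=5 -> preserves
  Option B: v=45, gcd(5,45)=5 -> preserves
  Option C: v=54, gcd(5,54)=1 -> changes
  Option D: v=26, gcd(5,26)=1 -> changes
  Option E: v=71, gcd(5,71)=1 -> changes

Answer: A B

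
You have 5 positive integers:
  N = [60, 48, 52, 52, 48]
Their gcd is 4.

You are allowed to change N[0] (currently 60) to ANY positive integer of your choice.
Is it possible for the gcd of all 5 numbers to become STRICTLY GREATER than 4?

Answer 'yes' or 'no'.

Current gcd = 4
gcd of all OTHER numbers (without N[0]=60): gcd([48, 52, 52, 48]) = 4
The new gcd after any change is gcd(4, new_value).
This can be at most 4.
Since 4 = old gcd 4, the gcd can only stay the same or decrease.

Answer: no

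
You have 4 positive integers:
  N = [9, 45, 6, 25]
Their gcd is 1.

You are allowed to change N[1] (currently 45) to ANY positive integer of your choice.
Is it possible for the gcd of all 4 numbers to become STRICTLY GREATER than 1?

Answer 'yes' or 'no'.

Answer: no

Derivation:
Current gcd = 1
gcd of all OTHER numbers (without N[1]=45): gcd([9, 6, 25]) = 1
The new gcd after any change is gcd(1, new_value).
This can be at most 1.
Since 1 = old gcd 1, the gcd can only stay the same or decrease.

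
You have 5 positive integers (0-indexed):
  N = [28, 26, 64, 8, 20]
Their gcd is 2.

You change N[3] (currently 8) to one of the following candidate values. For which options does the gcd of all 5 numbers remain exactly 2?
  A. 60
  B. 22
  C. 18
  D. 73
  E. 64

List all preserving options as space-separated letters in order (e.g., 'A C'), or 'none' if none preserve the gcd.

Old gcd = 2; gcd of others (without N[3]) = 2
New gcd for candidate v: gcd(2, v). Preserves old gcd iff gcd(2, v) = 2.
  Option A: v=60, gcd(2,60)=2 -> preserves
  Option B: v=22, gcd(2,22)=2 -> preserves
  Option C: v=18, gcd(2,18)=2 -> preserves
  Option D: v=73, gcd(2,73)=1 -> changes
  Option E: v=64, gcd(2,64)=2 -> preserves

Answer: A B C E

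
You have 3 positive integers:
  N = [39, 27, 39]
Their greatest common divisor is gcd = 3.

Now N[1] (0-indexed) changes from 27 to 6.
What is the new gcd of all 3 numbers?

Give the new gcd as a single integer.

Answer: 3

Derivation:
Numbers: [39, 27, 39], gcd = 3
Change: index 1, 27 -> 6
gcd of the OTHER numbers (without index 1): gcd([39, 39]) = 39
New gcd = gcd(g_others, new_val) = gcd(39, 6) = 3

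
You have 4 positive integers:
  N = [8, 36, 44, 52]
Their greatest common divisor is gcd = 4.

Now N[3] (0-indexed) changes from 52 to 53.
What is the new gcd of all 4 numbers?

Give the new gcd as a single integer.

Numbers: [8, 36, 44, 52], gcd = 4
Change: index 3, 52 -> 53
gcd of the OTHER numbers (without index 3): gcd([8, 36, 44]) = 4
New gcd = gcd(g_others, new_val) = gcd(4, 53) = 1

Answer: 1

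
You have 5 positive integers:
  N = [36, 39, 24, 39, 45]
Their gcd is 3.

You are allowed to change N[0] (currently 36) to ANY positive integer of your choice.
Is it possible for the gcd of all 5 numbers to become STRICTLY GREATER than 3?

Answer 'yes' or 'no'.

Answer: no

Derivation:
Current gcd = 3
gcd of all OTHER numbers (without N[0]=36): gcd([39, 24, 39, 45]) = 3
The new gcd after any change is gcd(3, new_value).
This can be at most 3.
Since 3 = old gcd 3, the gcd can only stay the same or decrease.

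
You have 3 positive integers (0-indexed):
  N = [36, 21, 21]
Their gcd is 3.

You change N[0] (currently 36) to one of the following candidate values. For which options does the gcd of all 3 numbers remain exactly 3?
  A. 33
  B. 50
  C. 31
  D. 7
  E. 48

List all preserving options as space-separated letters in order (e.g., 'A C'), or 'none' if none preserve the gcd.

Answer: A E

Derivation:
Old gcd = 3; gcd of others (without N[0]) = 21
New gcd for candidate v: gcd(21, v). Preserves old gcd iff gcd(21, v) = 3.
  Option A: v=33, gcd(21,33)=3 -> preserves
  Option B: v=50, gcd(21,50)=1 -> changes
  Option C: v=31, gcd(21,31)=1 -> changes
  Option D: v=7, gcd(21,7)=7 -> changes
  Option E: v=48, gcd(21,48)=3 -> preserves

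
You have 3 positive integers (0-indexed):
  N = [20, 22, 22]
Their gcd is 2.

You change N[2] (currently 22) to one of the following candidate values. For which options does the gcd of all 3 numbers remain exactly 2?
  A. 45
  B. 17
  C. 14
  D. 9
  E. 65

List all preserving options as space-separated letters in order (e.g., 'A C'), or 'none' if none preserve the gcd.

Old gcd = 2; gcd of others (without N[2]) = 2
New gcd for candidate v: gcd(2, v). Preserves old gcd iff gcd(2, v) = 2.
  Option A: v=45, gcd(2,45)=1 -> changes
  Option B: v=17, gcd(2,17)=1 -> changes
  Option C: v=14, gcd(2,14)=2 -> preserves
  Option D: v=9, gcd(2,9)=1 -> changes
  Option E: v=65, gcd(2,65)=1 -> changes

Answer: C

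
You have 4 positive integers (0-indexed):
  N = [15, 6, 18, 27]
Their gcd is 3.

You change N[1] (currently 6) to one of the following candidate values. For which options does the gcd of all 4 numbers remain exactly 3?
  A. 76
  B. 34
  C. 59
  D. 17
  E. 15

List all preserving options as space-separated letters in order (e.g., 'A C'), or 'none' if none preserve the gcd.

Answer: E

Derivation:
Old gcd = 3; gcd of others (without N[1]) = 3
New gcd for candidate v: gcd(3, v). Preserves old gcd iff gcd(3, v) = 3.
  Option A: v=76, gcd(3,76)=1 -> changes
  Option B: v=34, gcd(3,34)=1 -> changes
  Option C: v=59, gcd(3,59)=1 -> changes
  Option D: v=17, gcd(3,17)=1 -> changes
  Option E: v=15, gcd(3,15)=3 -> preserves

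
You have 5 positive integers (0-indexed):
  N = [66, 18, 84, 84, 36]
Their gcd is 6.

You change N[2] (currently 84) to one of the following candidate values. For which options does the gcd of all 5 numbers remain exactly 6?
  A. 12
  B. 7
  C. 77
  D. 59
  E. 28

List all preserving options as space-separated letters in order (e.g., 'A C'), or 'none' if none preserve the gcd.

Old gcd = 6; gcd of others (without N[2]) = 6
New gcd for candidate v: gcd(6, v). Preserves old gcd iff gcd(6, v) = 6.
  Option A: v=12, gcd(6,12)=6 -> preserves
  Option B: v=7, gcd(6,7)=1 -> changes
  Option C: v=77, gcd(6,77)=1 -> changes
  Option D: v=59, gcd(6,59)=1 -> changes
  Option E: v=28, gcd(6,28)=2 -> changes

Answer: A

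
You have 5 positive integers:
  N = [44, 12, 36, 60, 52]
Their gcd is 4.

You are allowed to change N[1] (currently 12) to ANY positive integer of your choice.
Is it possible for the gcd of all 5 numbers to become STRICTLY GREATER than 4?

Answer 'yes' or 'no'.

Answer: no

Derivation:
Current gcd = 4
gcd of all OTHER numbers (without N[1]=12): gcd([44, 36, 60, 52]) = 4
The new gcd after any change is gcd(4, new_value).
This can be at most 4.
Since 4 = old gcd 4, the gcd can only stay the same or decrease.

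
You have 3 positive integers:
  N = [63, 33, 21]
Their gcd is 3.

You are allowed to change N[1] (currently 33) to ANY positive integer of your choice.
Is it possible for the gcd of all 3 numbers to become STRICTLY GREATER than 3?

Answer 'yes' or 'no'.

Answer: yes

Derivation:
Current gcd = 3
gcd of all OTHER numbers (without N[1]=33): gcd([63, 21]) = 21
The new gcd after any change is gcd(21, new_value).
This can be at most 21.
Since 21 > old gcd 3, the gcd CAN increase (e.g., set N[1] = 21).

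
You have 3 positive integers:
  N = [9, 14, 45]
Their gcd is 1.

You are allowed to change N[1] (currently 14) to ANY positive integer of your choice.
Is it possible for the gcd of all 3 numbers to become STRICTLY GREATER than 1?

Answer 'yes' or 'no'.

Current gcd = 1
gcd of all OTHER numbers (without N[1]=14): gcd([9, 45]) = 9
The new gcd after any change is gcd(9, new_value).
This can be at most 9.
Since 9 > old gcd 1, the gcd CAN increase (e.g., set N[1] = 9).

Answer: yes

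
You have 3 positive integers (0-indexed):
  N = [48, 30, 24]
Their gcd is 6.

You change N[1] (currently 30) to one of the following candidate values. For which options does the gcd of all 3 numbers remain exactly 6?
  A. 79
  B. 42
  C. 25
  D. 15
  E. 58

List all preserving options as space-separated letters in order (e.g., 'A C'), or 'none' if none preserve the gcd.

Old gcd = 6; gcd of others (without N[1]) = 24
New gcd for candidate v: gcd(24, v). Preserves old gcd iff gcd(24, v) = 6.
  Option A: v=79, gcd(24,79)=1 -> changes
  Option B: v=42, gcd(24,42)=6 -> preserves
  Option C: v=25, gcd(24,25)=1 -> changes
  Option D: v=15, gcd(24,15)=3 -> changes
  Option E: v=58, gcd(24,58)=2 -> changes

Answer: B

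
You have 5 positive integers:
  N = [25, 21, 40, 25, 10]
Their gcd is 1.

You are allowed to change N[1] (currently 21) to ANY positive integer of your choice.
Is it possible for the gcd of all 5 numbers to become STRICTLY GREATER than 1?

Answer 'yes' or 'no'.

Answer: yes

Derivation:
Current gcd = 1
gcd of all OTHER numbers (without N[1]=21): gcd([25, 40, 25, 10]) = 5
The new gcd after any change is gcd(5, new_value).
This can be at most 5.
Since 5 > old gcd 1, the gcd CAN increase (e.g., set N[1] = 5).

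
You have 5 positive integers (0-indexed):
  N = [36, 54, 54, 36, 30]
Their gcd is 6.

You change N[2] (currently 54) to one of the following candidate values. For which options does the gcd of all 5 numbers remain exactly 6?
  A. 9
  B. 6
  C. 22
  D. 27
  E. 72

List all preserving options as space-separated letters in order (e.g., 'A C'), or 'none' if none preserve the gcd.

Old gcd = 6; gcd of others (without N[2]) = 6
New gcd for candidate v: gcd(6, v). Preserves old gcd iff gcd(6, v) = 6.
  Option A: v=9, gcd(6,9)=3 -> changes
  Option B: v=6, gcd(6,6)=6 -> preserves
  Option C: v=22, gcd(6,22)=2 -> changes
  Option D: v=27, gcd(6,27)=3 -> changes
  Option E: v=72, gcd(6,72)=6 -> preserves

Answer: B E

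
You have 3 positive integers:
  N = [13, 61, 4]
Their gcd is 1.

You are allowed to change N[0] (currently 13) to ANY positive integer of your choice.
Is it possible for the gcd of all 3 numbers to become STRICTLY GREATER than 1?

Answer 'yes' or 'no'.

Answer: no

Derivation:
Current gcd = 1
gcd of all OTHER numbers (without N[0]=13): gcd([61, 4]) = 1
The new gcd after any change is gcd(1, new_value).
This can be at most 1.
Since 1 = old gcd 1, the gcd can only stay the same or decrease.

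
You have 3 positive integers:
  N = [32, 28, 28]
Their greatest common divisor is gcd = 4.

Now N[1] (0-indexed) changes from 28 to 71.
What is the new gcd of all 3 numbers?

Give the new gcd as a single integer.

Numbers: [32, 28, 28], gcd = 4
Change: index 1, 28 -> 71
gcd of the OTHER numbers (without index 1): gcd([32, 28]) = 4
New gcd = gcd(g_others, new_val) = gcd(4, 71) = 1

Answer: 1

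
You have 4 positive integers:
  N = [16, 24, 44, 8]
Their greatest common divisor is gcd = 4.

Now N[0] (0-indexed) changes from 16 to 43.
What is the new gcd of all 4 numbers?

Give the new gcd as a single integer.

Answer: 1

Derivation:
Numbers: [16, 24, 44, 8], gcd = 4
Change: index 0, 16 -> 43
gcd of the OTHER numbers (without index 0): gcd([24, 44, 8]) = 4
New gcd = gcd(g_others, new_val) = gcd(4, 43) = 1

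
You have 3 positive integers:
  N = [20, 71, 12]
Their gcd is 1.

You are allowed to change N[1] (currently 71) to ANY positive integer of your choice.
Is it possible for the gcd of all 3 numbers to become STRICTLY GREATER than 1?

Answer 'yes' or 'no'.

Answer: yes

Derivation:
Current gcd = 1
gcd of all OTHER numbers (without N[1]=71): gcd([20, 12]) = 4
The new gcd after any change is gcd(4, new_value).
This can be at most 4.
Since 4 > old gcd 1, the gcd CAN increase (e.g., set N[1] = 4).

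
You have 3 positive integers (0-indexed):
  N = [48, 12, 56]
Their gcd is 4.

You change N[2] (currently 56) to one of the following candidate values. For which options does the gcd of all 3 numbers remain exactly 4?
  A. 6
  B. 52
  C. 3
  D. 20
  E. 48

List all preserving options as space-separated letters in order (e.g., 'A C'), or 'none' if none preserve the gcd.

Answer: B D

Derivation:
Old gcd = 4; gcd of others (without N[2]) = 12
New gcd for candidate v: gcd(12, v). Preserves old gcd iff gcd(12, v) = 4.
  Option A: v=6, gcd(12,6)=6 -> changes
  Option B: v=52, gcd(12,52)=4 -> preserves
  Option C: v=3, gcd(12,3)=3 -> changes
  Option D: v=20, gcd(12,20)=4 -> preserves
  Option E: v=48, gcd(12,48)=12 -> changes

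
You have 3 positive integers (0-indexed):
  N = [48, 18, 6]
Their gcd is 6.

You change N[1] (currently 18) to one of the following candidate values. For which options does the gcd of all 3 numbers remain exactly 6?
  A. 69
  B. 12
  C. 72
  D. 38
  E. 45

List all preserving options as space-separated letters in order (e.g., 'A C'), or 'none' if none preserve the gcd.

Old gcd = 6; gcd of others (without N[1]) = 6
New gcd for candidate v: gcd(6, v). Preserves old gcd iff gcd(6, v) = 6.
  Option A: v=69, gcd(6,69)=3 -> changes
  Option B: v=12, gcd(6,12)=6 -> preserves
  Option C: v=72, gcd(6,72)=6 -> preserves
  Option D: v=38, gcd(6,38)=2 -> changes
  Option E: v=45, gcd(6,45)=3 -> changes

Answer: B C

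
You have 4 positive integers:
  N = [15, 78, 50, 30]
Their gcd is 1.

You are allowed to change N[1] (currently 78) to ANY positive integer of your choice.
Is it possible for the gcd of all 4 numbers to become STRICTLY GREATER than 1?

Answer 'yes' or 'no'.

Current gcd = 1
gcd of all OTHER numbers (without N[1]=78): gcd([15, 50, 30]) = 5
The new gcd after any change is gcd(5, new_value).
This can be at most 5.
Since 5 > old gcd 1, the gcd CAN increase (e.g., set N[1] = 5).

Answer: yes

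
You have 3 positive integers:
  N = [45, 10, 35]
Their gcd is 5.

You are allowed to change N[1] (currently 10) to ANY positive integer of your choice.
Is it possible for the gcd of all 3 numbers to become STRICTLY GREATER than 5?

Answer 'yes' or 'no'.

Answer: no

Derivation:
Current gcd = 5
gcd of all OTHER numbers (without N[1]=10): gcd([45, 35]) = 5
The new gcd after any change is gcd(5, new_value).
This can be at most 5.
Since 5 = old gcd 5, the gcd can only stay the same or decrease.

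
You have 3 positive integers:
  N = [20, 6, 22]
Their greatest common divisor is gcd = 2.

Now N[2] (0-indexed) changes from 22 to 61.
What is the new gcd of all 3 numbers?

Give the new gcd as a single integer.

Answer: 1

Derivation:
Numbers: [20, 6, 22], gcd = 2
Change: index 2, 22 -> 61
gcd of the OTHER numbers (without index 2): gcd([20, 6]) = 2
New gcd = gcd(g_others, new_val) = gcd(2, 61) = 1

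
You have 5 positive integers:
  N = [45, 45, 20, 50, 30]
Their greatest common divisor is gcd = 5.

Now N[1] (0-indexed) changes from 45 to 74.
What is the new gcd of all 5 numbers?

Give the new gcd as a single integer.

Answer: 1

Derivation:
Numbers: [45, 45, 20, 50, 30], gcd = 5
Change: index 1, 45 -> 74
gcd of the OTHER numbers (without index 1): gcd([45, 20, 50, 30]) = 5
New gcd = gcd(g_others, new_val) = gcd(5, 74) = 1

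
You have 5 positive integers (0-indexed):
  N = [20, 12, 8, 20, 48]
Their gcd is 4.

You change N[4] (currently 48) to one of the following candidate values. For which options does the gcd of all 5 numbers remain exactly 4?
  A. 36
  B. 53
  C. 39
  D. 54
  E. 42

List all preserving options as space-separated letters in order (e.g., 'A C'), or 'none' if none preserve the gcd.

Old gcd = 4; gcd of others (without N[4]) = 4
New gcd for candidate v: gcd(4, v). Preserves old gcd iff gcd(4, v) = 4.
  Option A: v=36, gcd(4,36)=4 -> preserves
  Option B: v=53, gcd(4,53)=1 -> changes
  Option C: v=39, gcd(4,39)=1 -> changes
  Option D: v=54, gcd(4,54)=2 -> changes
  Option E: v=42, gcd(4,42)=2 -> changes

Answer: A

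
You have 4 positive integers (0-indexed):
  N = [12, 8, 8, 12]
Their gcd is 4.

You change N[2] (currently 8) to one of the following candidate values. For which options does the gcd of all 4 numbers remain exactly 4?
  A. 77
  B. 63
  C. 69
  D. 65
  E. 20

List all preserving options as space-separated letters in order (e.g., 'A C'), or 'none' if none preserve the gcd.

Answer: E

Derivation:
Old gcd = 4; gcd of others (without N[2]) = 4
New gcd for candidate v: gcd(4, v). Preserves old gcd iff gcd(4, v) = 4.
  Option A: v=77, gcd(4,77)=1 -> changes
  Option B: v=63, gcd(4,63)=1 -> changes
  Option C: v=69, gcd(4,69)=1 -> changes
  Option D: v=65, gcd(4,65)=1 -> changes
  Option E: v=20, gcd(4,20)=4 -> preserves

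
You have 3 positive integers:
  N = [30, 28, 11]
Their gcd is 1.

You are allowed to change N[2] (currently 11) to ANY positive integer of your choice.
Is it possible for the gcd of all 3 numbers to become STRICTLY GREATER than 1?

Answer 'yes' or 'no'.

Answer: yes

Derivation:
Current gcd = 1
gcd of all OTHER numbers (without N[2]=11): gcd([30, 28]) = 2
The new gcd after any change is gcd(2, new_value).
This can be at most 2.
Since 2 > old gcd 1, the gcd CAN increase (e.g., set N[2] = 2).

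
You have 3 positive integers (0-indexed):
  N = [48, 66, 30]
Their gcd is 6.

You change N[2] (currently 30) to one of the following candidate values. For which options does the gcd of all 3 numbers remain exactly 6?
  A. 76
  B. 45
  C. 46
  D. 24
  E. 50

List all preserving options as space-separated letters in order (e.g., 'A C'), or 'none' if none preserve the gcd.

Answer: D

Derivation:
Old gcd = 6; gcd of others (without N[2]) = 6
New gcd for candidate v: gcd(6, v). Preserves old gcd iff gcd(6, v) = 6.
  Option A: v=76, gcd(6,76)=2 -> changes
  Option B: v=45, gcd(6,45)=3 -> changes
  Option C: v=46, gcd(6,46)=2 -> changes
  Option D: v=24, gcd(6,24)=6 -> preserves
  Option E: v=50, gcd(6,50)=2 -> changes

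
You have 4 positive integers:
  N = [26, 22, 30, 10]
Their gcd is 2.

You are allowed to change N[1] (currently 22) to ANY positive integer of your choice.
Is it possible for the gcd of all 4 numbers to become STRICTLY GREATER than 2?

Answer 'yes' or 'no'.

Answer: no

Derivation:
Current gcd = 2
gcd of all OTHER numbers (without N[1]=22): gcd([26, 30, 10]) = 2
The new gcd after any change is gcd(2, new_value).
This can be at most 2.
Since 2 = old gcd 2, the gcd can only stay the same or decrease.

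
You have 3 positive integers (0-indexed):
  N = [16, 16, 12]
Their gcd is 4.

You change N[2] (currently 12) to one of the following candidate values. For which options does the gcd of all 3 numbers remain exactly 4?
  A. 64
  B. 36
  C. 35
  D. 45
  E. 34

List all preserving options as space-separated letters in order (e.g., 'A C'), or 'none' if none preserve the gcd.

Old gcd = 4; gcd of others (without N[2]) = 16
New gcd for candidate v: gcd(16, v). Preserves old gcd iff gcd(16, v) = 4.
  Option A: v=64, gcd(16,64)=16 -> changes
  Option B: v=36, gcd(16,36)=4 -> preserves
  Option C: v=35, gcd(16,35)=1 -> changes
  Option D: v=45, gcd(16,45)=1 -> changes
  Option E: v=34, gcd(16,34)=2 -> changes

Answer: B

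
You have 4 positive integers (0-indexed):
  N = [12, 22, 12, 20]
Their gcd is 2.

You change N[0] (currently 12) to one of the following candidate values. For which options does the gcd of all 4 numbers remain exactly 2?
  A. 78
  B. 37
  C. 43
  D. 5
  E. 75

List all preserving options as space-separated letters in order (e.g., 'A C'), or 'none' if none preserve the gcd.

Answer: A

Derivation:
Old gcd = 2; gcd of others (without N[0]) = 2
New gcd for candidate v: gcd(2, v). Preserves old gcd iff gcd(2, v) = 2.
  Option A: v=78, gcd(2,78)=2 -> preserves
  Option B: v=37, gcd(2,37)=1 -> changes
  Option C: v=43, gcd(2,43)=1 -> changes
  Option D: v=5, gcd(2,5)=1 -> changes
  Option E: v=75, gcd(2,75)=1 -> changes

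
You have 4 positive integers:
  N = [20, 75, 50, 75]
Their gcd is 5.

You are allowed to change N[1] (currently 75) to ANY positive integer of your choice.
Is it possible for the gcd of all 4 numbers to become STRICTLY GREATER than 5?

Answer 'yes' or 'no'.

Answer: no

Derivation:
Current gcd = 5
gcd of all OTHER numbers (without N[1]=75): gcd([20, 50, 75]) = 5
The new gcd after any change is gcd(5, new_value).
This can be at most 5.
Since 5 = old gcd 5, the gcd can only stay the same or decrease.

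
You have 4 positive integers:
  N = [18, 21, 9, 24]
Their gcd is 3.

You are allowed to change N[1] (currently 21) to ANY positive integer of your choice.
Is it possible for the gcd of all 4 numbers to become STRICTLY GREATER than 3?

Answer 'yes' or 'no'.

Current gcd = 3
gcd of all OTHER numbers (without N[1]=21): gcd([18, 9, 24]) = 3
The new gcd after any change is gcd(3, new_value).
This can be at most 3.
Since 3 = old gcd 3, the gcd can only stay the same or decrease.

Answer: no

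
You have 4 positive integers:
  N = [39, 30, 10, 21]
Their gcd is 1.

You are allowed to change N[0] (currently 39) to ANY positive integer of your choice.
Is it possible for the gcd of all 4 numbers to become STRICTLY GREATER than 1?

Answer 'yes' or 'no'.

Answer: no

Derivation:
Current gcd = 1
gcd of all OTHER numbers (without N[0]=39): gcd([30, 10, 21]) = 1
The new gcd after any change is gcd(1, new_value).
This can be at most 1.
Since 1 = old gcd 1, the gcd can only stay the same or decrease.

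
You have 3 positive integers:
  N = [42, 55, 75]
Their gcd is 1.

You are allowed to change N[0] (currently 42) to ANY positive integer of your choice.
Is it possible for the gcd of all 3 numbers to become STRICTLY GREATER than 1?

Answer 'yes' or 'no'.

Current gcd = 1
gcd of all OTHER numbers (without N[0]=42): gcd([55, 75]) = 5
The new gcd after any change is gcd(5, new_value).
This can be at most 5.
Since 5 > old gcd 1, the gcd CAN increase (e.g., set N[0] = 5).

Answer: yes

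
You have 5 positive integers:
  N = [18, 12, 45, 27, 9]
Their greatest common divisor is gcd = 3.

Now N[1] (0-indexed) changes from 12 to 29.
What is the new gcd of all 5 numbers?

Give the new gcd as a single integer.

Answer: 1

Derivation:
Numbers: [18, 12, 45, 27, 9], gcd = 3
Change: index 1, 12 -> 29
gcd of the OTHER numbers (without index 1): gcd([18, 45, 27, 9]) = 9
New gcd = gcd(g_others, new_val) = gcd(9, 29) = 1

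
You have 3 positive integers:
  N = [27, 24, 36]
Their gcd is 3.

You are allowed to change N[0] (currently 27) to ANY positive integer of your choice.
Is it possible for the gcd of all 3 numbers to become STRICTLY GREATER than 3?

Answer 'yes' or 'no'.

Answer: yes

Derivation:
Current gcd = 3
gcd of all OTHER numbers (without N[0]=27): gcd([24, 36]) = 12
The new gcd after any change is gcd(12, new_value).
This can be at most 12.
Since 12 > old gcd 3, the gcd CAN increase (e.g., set N[0] = 12).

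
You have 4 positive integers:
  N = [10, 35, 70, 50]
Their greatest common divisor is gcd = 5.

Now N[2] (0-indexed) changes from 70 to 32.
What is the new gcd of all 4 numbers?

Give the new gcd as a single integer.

Numbers: [10, 35, 70, 50], gcd = 5
Change: index 2, 70 -> 32
gcd of the OTHER numbers (without index 2): gcd([10, 35, 50]) = 5
New gcd = gcd(g_others, new_val) = gcd(5, 32) = 1

Answer: 1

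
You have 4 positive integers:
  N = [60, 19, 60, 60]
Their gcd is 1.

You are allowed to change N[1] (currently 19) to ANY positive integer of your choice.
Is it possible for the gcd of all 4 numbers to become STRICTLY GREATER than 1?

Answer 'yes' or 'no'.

Answer: yes

Derivation:
Current gcd = 1
gcd of all OTHER numbers (without N[1]=19): gcd([60, 60, 60]) = 60
The new gcd after any change is gcd(60, new_value).
This can be at most 60.
Since 60 > old gcd 1, the gcd CAN increase (e.g., set N[1] = 60).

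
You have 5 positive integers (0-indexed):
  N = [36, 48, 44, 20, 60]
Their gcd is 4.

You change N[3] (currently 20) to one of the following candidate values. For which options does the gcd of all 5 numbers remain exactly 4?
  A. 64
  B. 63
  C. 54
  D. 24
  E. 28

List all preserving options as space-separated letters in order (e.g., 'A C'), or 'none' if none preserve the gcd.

Old gcd = 4; gcd of others (without N[3]) = 4
New gcd for candidate v: gcd(4, v). Preserves old gcd iff gcd(4, v) = 4.
  Option A: v=64, gcd(4,64)=4 -> preserves
  Option B: v=63, gcd(4,63)=1 -> changes
  Option C: v=54, gcd(4,54)=2 -> changes
  Option D: v=24, gcd(4,24)=4 -> preserves
  Option E: v=28, gcd(4,28)=4 -> preserves

Answer: A D E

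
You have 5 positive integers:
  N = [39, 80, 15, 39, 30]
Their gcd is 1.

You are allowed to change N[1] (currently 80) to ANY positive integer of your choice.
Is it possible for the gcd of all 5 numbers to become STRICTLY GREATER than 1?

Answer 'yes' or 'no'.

Answer: yes

Derivation:
Current gcd = 1
gcd of all OTHER numbers (without N[1]=80): gcd([39, 15, 39, 30]) = 3
The new gcd after any change is gcd(3, new_value).
This can be at most 3.
Since 3 > old gcd 1, the gcd CAN increase (e.g., set N[1] = 3).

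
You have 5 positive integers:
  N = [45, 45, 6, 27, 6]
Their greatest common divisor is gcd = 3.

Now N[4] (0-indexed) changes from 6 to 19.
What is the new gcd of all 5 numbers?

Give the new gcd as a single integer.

Answer: 1

Derivation:
Numbers: [45, 45, 6, 27, 6], gcd = 3
Change: index 4, 6 -> 19
gcd of the OTHER numbers (without index 4): gcd([45, 45, 6, 27]) = 3
New gcd = gcd(g_others, new_val) = gcd(3, 19) = 1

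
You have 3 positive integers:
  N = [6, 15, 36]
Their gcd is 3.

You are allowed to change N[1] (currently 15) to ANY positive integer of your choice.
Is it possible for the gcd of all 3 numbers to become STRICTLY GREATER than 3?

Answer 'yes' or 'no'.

Current gcd = 3
gcd of all OTHER numbers (without N[1]=15): gcd([6, 36]) = 6
The new gcd after any change is gcd(6, new_value).
This can be at most 6.
Since 6 > old gcd 3, the gcd CAN increase (e.g., set N[1] = 6).

Answer: yes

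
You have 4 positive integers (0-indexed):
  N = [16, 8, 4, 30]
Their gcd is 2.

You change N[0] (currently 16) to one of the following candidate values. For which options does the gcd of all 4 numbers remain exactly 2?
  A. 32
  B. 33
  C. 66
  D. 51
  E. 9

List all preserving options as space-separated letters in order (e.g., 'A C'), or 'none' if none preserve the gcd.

Answer: A C

Derivation:
Old gcd = 2; gcd of others (without N[0]) = 2
New gcd for candidate v: gcd(2, v). Preserves old gcd iff gcd(2, v) = 2.
  Option A: v=32, gcd(2,32)=2 -> preserves
  Option B: v=33, gcd(2,33)=1 -> changes
  Option C: v=66, gcd(2,66)=2 -> preserves
  Option D: v=51, gcd(2,51)=1 -> changes
  Option E: v=9, gcd(2,9)=1 -> changes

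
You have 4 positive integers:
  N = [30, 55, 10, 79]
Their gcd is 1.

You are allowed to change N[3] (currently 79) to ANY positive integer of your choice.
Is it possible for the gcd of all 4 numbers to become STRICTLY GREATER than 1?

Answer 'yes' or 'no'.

Answer: yes

Derivation:
Current gcd = 1
gcd of all OTHER numbers (without N[3]=79): gcd([30, 55, 10]) = 5
The new gcd after any change is gcd(5, new_value).
This can be at most 5.
Since 5 > old gcd 1, the gcd CAN increase (e.g., set N[3] = 5).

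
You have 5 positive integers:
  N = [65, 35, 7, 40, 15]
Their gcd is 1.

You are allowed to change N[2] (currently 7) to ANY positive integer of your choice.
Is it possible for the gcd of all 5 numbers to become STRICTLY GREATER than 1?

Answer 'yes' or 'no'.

Answer: yes

Derivation:
Current gcd = 1
gcd of all OTHER numbers (without N[2]=7): gcd([65, 35, 40, 15]) = 5
The new gcd after any change is gcd(5, new_value).
This can be at most 5.
Since 5 > old gcd 1, the gcd CAN increase (e.g., set N[2] = 5).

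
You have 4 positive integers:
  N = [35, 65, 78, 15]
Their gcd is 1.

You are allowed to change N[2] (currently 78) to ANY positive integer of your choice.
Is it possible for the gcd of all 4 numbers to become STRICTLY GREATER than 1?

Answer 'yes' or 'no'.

Current gcd = 1
gcd of all OTHER numbers (without N[2]=78): gcd([35, 65, 15]) = 5
The new gcd after any change is gcd(5, new_value).
This can be at most 5.
Since 5 > old gcd 1, the gcd CAN increase (e.g., set N[2] = 5).

Answer: yes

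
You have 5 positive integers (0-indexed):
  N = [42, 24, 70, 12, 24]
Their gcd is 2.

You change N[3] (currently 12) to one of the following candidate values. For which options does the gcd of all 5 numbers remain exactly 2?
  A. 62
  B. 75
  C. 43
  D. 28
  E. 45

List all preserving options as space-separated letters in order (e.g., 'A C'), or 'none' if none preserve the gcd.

Old gcd = 2; gcd of others (without N[3]) = 2
New gcd for candidate v: gcd(2, v). Preserves old gcd iff gcd(2, v) = 2.
  Option A: v=62, gcd(2,62)=2 -> preserves
  Option B: v=75, gcd(2,75)=1 -> changes
  Option C: v=43, gcd(2,43)=1 -> changes
  Option D: v=28, gcd(2,28)=2 -> preserves
  Option E: v=45, gcd(2,45)=1 -> changes

Answer: A D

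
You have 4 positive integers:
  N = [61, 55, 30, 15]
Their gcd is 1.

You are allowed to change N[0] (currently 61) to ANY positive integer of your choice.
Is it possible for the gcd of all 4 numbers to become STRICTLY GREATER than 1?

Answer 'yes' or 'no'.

Answer: yes

Derivation:
Current gcd = 1
gcd of all OTHER numbers (without N[0]=61): gcd([55, 30, 15]) = 5
The new gcd after any change is gcd(5, new_value).
This can be at most 5.
Since 5 > old gcd 1, the gcd CAN increase (e.g., set N[0] = 5).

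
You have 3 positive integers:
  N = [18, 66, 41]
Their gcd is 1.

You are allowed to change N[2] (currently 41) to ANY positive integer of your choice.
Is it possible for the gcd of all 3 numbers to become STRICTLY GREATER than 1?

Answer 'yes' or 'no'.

Current gcd = 1
gcd of all OTHER numbers (without N[2]=41): gcd([18, 66]) = 6
The new gcd after any change is gcd(6, new_value).
This can be at most 6.
Since 6 > old gcd 1, the gcd CAN increase (e.g., set N[2] = 6).

Answer: yes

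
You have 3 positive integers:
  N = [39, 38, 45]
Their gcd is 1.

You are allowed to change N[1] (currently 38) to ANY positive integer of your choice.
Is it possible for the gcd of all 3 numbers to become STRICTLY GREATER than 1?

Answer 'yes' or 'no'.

Current gcd = 1
gcd of all OTHER numbers (without N[1]=38): gcd([39, 45]) = 3
The new gcd after any change is gcd(3, new_value).
This can be at most 3.
Since 3 > old gcd 1, the gcd CAN increase (e.g., set N[1] = 3).

Answer: yes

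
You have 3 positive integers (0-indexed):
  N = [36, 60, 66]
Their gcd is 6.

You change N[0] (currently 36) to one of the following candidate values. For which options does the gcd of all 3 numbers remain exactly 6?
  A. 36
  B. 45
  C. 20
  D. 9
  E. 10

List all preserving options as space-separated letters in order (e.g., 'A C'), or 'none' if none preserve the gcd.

Answer: A

Derivation:
Old gcd = 6; gcd of others (without N[0]) = 6
New gcd for candidate v: gcd(6, v). Preserves old gcd iff gcd(6, v) = 6.
  Option A: v=36, gcd(6,36)=6 -> preserves
  Option B: v=45, gcd(6,45)=3 -> changes
  Option C: v=20, gcd(6,20)=2 -> changes
  Option D: v=9, gcd(6,9)=3 -> changes
  Option E: v=10, gcd(6,10)=2 -> changes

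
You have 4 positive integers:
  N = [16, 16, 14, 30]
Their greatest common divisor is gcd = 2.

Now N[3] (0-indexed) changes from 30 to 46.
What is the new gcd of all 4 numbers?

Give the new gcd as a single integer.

Numbers: [16, 16, 14, 30], gcd = 2
Change: index 3, 30 -> 46
gcd of the OTHER numbers (without index 3): gcd([16, 16, 14]) = 2
New gcd = gcd(g_others, new_val) = gcd(2, 46) = 2

Answer: 2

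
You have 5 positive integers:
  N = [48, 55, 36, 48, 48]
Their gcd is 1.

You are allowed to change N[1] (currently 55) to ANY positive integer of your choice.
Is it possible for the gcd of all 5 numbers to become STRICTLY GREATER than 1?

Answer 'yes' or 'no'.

Current gcd = 1
gcd of all OTHER numbers (without N[1]=55): gcd([48, 36, 48, 48]) = 12
The new gcd after any change is gcd(12, new_value).
This can be at most 12.
Since 12 > old gcd 1, the gcd CAN increase (e.g., set N[1] = 12).

Answer: yes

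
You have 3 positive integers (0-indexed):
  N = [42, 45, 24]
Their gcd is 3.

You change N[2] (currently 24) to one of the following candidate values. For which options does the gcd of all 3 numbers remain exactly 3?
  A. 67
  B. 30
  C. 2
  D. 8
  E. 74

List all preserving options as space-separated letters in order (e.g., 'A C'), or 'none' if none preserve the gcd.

Old gcd = 3; gcd of others (without N[2]) = 3
New gcd for candidate v: gcd(3, v). Preserves old gcd iff gcd(3, v) = 3.
  Option A: v=67, gcd(3,67)=1 -> changes
  Option B: v=30, gcd(3,30)=3 -> preserves
  Option C: v=2, gcd(3,2)=1 -> changes
  Option D: v=8, gcd(3,8)=1 -> changes
  Option E: v=74, gcd(3,74)=1 -> changes

Answer: B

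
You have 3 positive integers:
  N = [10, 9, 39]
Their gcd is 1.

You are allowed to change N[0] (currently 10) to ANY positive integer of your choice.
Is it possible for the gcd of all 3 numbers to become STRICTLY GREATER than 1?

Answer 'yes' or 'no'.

Current gcd = 1
gcd of all OTHER numbers (without N[0]=10): gcd([9, 39]) = 3
The new gcd after any change is gcd(3, new_value).
This can be at most 3.
Since 3 > old gcd 1, the gcd CAN increase (e.g., set N[0] = 3).

Answer: yes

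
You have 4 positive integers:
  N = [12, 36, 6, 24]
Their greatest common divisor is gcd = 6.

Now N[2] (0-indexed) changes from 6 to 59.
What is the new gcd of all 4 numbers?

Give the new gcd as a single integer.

Numbers: [12, 36, 6, 24], gcd = 6
Change: index 2, 6 -> 59
gcd of the OTHER numbers (without index 2): gcd([12, 36, 24]) = 12
New gcd = gcd(g_others, new_val) = gcd(12, 59) = 1

Answer: 1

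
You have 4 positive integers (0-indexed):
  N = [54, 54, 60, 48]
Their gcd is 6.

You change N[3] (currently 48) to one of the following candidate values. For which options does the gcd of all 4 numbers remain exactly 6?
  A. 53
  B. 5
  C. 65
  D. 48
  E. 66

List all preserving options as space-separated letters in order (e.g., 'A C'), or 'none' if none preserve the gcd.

Old gcd = 6; gcd of others (without N[3]) = 6
New gcd for candidate v: gcd(6, v). Preserves old gcd iff gcd(6, v) = 6.
  Option A: v=53, gcd(6,53)=1 -> changes
  Option B: v=5, gcd(6,5)=1 -> changes
  Option C: v=65, gcd(6,65)=1 -> changes
  Option D: v=48, gcd(6,48)=6 -> preserves
  Option E: v=66, gcd(6,66)=6 -> preserves

Answer: D E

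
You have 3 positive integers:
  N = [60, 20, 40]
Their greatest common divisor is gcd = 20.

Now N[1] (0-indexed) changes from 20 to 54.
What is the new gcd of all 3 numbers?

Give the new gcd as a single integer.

Answer: 2

Derivation:
Numbers: [60, 20, 40], gcd = 20
Change: index 1, 20 -> 54
gcd of the OTHER numbers (without index 1): gcd([60, 40]) = 20
New gcd = gcd(g_others, new_val) = gcd(20, 54) = 2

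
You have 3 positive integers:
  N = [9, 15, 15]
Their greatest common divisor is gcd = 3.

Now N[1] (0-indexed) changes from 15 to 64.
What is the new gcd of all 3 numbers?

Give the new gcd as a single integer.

Answer: 1

Derivation:
Numbers: [9, 15, 15], gcd = 3
Change: index 1, 15 -> 64
gcd of the OTHER numbers (without index 1): gcd([9, 15]) = 3
New gcd = gcd(g_others, new_val) = gcd(3, 64) = 1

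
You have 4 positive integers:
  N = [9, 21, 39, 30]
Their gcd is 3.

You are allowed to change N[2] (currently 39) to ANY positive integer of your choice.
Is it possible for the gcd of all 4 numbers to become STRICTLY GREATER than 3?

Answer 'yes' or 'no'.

Answer: no

Derivation:
Current gcd = 3
gcd of all OTHER numbers (without N[2]=39): gcd([9, 21, 30]) = 3
The new gcd after any change is gcd(3, new_value).
This can be at most 3.
Since 3 = old gcd 3, the gcd can only stay the same or decrease.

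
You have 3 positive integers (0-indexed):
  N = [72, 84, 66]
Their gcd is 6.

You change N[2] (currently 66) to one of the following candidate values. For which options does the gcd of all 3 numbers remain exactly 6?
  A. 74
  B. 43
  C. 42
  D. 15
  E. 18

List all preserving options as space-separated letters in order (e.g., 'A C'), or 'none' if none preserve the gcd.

Answer: C E

Derivation:
Old gcd = 6; gcd of others (without N[2]) = 12
New gcd for candidate v: gcd(12, v). Preserves old gcd iff gcd(12, v) = 6.
  Option A: v=74, gcd(12,74)=2 -> changes
  Option B: v=43, gcd(12,43)=1 -> changes
  Option C: v=42, gcd(12,42)=6 -> preserves
  Option D: v=15, gcd(12,15)=3 -> changes
  Option E: v=18, gcd(12,18)=6 -> preserves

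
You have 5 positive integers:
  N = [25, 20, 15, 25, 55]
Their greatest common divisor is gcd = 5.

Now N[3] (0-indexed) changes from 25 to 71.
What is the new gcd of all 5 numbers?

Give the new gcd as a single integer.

Answer: 1

Derivation:
Numbers: [25, 20, 15, 25, 55], gcd = 5
Change: index 3, 25 -> 71
gcd of the OTHER numbers (without index 3): gcd([25, 20, 15, 55]) = 5
New gcd = gcd(g_others, new_val) = gcd(5, 71) = 1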